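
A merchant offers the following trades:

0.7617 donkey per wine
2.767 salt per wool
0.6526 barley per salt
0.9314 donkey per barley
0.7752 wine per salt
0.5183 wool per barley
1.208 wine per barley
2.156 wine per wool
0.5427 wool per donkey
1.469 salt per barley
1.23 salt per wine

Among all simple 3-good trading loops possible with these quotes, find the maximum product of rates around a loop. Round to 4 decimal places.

0.9697

salt→barley→wine→salt: 0.6526 × 1.208 × 1.23 = 0.96966
salt→barley→wool→salt: 0.6526 × 0.5183 × 2.767 = 0.93592
donkey→wool→wine→donkey: 0.5427 × 2.156 × 0.7617 = 0.89124
Maximum is salt→barley→wine→salt at 0.9697; no arbitrage — every cycle loses value.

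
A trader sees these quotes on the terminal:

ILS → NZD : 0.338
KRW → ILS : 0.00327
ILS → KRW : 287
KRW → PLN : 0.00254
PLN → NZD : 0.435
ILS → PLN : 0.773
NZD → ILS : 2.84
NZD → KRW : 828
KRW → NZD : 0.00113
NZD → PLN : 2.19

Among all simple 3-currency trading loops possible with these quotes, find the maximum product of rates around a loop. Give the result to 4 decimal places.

NZD→ILS→PLN→NZD: 2.84 × 0.773 × 0.435 = 0.95496
NZD→ILS→KRW→NZD: 2.84 × 287 × 0.00113 = 0.92104
NZD→KRW→ILS→NZD: 828 × 0.00327 × 0.338 = 0.91516
NZD→KRW→PLN→NZD: 828 × 0.00254 × 0.435 = 0.91486
Maximum is NZD→ILS→PLN→NZD at 0.9550; no arbitrage — every cycle loses value.

0.9550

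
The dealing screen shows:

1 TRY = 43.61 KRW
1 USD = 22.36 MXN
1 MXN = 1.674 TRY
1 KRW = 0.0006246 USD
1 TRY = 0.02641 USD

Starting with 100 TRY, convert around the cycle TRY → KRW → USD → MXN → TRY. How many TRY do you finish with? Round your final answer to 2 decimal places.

101.96

100 TRY × 43.61 = 4361 KRW
4361 KRW × 0.0006246 = 2.7238806 USD
2.7238806 USD × 22.36 = 60.905970216 MXN
60.905970216 MXN × 1.674 = 101.956594141584 TRY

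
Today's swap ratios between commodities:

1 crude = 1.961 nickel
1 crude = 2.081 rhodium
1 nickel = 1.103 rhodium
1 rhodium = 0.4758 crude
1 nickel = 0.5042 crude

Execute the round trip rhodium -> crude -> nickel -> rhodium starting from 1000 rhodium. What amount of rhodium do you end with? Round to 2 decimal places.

1000 rhodium × 0.4758 = 475.8 crude
475.8 crude × 1.961 = 933.0438 nickel
933.0438 nickel × 1.103 = 1029.1473114 rhodium

1029.15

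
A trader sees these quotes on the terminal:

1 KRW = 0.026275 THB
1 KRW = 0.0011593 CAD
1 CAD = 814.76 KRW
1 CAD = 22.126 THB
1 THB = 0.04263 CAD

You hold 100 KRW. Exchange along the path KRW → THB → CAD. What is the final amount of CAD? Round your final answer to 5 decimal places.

100 KRW × 0.026275 = 2.6275 THB
2.6275 THB × 0.04263 = 0.112010325 CAD

0.11201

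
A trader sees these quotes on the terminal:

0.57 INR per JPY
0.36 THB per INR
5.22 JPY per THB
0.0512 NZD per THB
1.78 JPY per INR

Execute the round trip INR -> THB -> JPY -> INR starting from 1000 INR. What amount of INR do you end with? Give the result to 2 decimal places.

1000 INR × 0.36 = 360 THB
360 THB × 5.22 = 1879.2 JPY
1879.2 JPY × 0.57 = 1071.144 INR

1071.14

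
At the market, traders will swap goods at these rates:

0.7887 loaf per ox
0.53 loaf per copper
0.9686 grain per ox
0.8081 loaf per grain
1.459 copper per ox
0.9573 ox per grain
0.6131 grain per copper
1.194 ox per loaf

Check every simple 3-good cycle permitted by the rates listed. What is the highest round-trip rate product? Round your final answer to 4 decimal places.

grain→loaf→ox→grain: 0.8081 × 1.194 × 0.9686 = 0.93457
copper→loaf→ox→copper: 0.53 × 1.194 × 1.459 = 0.92328
grain→ox→copper→grain: 0.9573 × 1.459 × 0.6131 = 0.85632
Maximum is grain→loaf→ox→grain at 0.9346; no arbitrage — every cycle loses value.

0.9346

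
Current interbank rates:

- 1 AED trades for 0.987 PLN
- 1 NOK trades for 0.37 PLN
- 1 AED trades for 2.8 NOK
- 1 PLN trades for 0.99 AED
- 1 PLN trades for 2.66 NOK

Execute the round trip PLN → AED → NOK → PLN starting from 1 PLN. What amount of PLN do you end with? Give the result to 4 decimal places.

1.0256

1 PLN × 0.99 = 0.99 AED
0.99 AED × 2.8 = 2.772 NOK
2.772 NOK × 0.37 = 1.02564 PLN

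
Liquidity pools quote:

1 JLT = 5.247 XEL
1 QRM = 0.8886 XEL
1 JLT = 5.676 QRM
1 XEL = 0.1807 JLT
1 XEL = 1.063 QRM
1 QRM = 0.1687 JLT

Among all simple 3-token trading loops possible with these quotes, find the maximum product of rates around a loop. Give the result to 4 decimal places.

JLT→XEL→QRM→JLT: 5.247 × 1.063 × 0.1687 = 0.94093
JLT→QRM→XEL→JLT: 5.676 × 0.8886 × 0.1807 = 0.91140
Maximum is JLT→XEL→QRM→JLT at 0.9409; no arbitrage — every cycle loses value.

0.9409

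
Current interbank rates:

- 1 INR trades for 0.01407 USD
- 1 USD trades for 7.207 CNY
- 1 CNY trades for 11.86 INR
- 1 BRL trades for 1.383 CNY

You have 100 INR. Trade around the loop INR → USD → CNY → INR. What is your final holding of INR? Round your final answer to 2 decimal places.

100 INR × 0.01407 = 1.407 USD
1.407 USD × 7.207 = 10.140249 CNY
10.140249 CNY × 11.86 = 120.26335314 INR

120.26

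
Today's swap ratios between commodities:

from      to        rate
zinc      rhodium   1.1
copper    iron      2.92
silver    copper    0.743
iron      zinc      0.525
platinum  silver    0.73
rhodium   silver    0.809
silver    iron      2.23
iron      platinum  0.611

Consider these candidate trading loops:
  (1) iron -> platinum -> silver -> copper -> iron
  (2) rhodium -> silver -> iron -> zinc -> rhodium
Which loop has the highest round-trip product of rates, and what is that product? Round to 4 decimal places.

1.0419

(1) 0.611 × 0.73 × 0.743 × 2.92 = 0.96769
(2) 0.809 × 2.23 × 0.525 × 1.1 = 1.04185
Highest is cycle (2) at 1.0419 (>1, arbitrage).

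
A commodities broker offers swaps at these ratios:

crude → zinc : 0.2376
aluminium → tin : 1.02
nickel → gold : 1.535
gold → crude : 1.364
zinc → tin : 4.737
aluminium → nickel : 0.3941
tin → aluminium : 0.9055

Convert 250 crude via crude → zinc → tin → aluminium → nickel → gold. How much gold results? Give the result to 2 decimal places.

154.13

250 crude × 0.2376 = 59.4 zinc
59.4 zinc × 4.737 = 281.3778 tin
281.3778 tin × 0.9055 = 254.7875979 aluminium
254.7875979 aluminium × 0.3941 = 100.41179233239 nickel
100.41179233239 nickel × 1.535 = 154.13210123021865 gold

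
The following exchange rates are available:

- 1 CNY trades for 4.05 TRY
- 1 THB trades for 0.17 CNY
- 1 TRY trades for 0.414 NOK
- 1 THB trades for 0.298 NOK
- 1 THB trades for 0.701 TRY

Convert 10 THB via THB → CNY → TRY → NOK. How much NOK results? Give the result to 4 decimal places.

2.8504

10 THB × 0.17 = 1.7 CNY
1.7 CNY × 4.05 = 6.885 TRY
6.885 TRY × 0.414 = 2.85039 NOK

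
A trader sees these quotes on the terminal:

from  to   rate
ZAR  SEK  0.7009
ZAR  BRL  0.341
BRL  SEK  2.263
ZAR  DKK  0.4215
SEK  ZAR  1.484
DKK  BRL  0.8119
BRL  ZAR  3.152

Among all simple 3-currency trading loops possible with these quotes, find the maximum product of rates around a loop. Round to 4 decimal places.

BRL→SEK→ZAR→BRL: 2.263 × 1.484 × 0.341 = 1.14518
BRL→ZAR→DKK→BRL: 3.152 × 0.4215 × 0.8119 = 1.07866
Maximum is BRL→SEK→ZAR→BRL at 1.1452; arbitrage exists.

1.1452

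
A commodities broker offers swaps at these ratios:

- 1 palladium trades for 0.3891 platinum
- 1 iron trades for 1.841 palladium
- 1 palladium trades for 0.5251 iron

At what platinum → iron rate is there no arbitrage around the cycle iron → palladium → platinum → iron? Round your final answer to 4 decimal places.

1.3960

Known legs of the cycle: 1.841 × 0.3891 = 0.7163331
For no arbitrage the full-cycle product must be 1, so the missing rate is 1 / 0.7163331 ≈ 1.395999.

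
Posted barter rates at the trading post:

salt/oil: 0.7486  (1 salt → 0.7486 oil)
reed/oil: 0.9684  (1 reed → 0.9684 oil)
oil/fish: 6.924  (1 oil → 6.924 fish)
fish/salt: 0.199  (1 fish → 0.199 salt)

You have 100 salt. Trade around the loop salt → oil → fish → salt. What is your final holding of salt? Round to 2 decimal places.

103.15

100 salt × 0.7486 = 74.86 oil
74.86 oil × 6.924 = 518.33064 fish
518.33064 fish × 0.199 = 103.14779736 salt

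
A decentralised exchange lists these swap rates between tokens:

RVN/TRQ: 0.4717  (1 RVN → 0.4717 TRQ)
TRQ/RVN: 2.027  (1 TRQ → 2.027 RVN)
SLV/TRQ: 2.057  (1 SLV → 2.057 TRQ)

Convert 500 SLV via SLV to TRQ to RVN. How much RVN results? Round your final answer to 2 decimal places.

500 SLV × 2.057 = 1028.5 TRQ
1028.5 TRQ × 2.027 = 2084.7695 RVN

2084.77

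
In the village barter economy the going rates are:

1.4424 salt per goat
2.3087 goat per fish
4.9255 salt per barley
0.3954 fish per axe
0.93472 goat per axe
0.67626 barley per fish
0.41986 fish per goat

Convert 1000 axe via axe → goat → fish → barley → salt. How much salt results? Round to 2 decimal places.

1307.22

1000 axe × 0.93472 = 934.72 goat
934.72 goat × 0.41986 = 392.4515392 fish
392.4515392 fish × 0.67626 = 265.399277899392 barley
265.399277899392 barley × 4.9255 = 1307.224143293455296 salt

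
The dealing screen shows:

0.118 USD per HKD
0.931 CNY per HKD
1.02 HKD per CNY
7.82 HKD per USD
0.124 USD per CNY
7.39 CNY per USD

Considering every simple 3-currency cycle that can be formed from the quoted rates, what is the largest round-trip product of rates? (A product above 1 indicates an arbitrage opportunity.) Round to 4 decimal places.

0.9028

USD→HKD→CNY→USD: 7.82 × 0.931 × 0.124 = 0.90277
USD→CNY→HKD→USD: 7.39 × 1.02 × 0.118 = 0.88946
Maximum is USD→HKD→CNY→USD at 0.9028; no arbitrage — every cycle loses value.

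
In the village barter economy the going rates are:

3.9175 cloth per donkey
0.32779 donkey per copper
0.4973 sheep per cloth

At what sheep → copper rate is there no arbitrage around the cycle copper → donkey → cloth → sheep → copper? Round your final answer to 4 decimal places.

Known legs of the cycle: 0.32779 × 3.9175 × 0.4973 = 0.6385915457225
For no arbitrage the full-cycle product must be 1, so the missing rate is 1 / 0.6385915457225 ≈ 1.565946.

1.5659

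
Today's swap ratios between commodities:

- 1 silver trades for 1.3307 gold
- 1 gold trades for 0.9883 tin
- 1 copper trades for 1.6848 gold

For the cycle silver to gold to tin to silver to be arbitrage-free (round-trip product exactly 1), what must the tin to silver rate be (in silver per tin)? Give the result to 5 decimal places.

Known legs of the cycle: 1.3307 × 0.9883 = 1.31513081
For no arbitrage the full-cycle product must be 1, so the missing rate is 1 / 1.31513081 ≈ 0.7603806.

0.76038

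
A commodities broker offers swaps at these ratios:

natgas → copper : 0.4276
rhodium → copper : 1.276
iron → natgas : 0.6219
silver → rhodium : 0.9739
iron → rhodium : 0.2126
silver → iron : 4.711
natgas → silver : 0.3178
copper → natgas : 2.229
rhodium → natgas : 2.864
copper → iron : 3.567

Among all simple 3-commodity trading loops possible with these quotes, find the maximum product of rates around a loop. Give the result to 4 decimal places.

copper→iron→rhodium→copper: 3.567 × 0.2126 × 1.276 = 0.96765
copper→iron→natgas→copper: 3.567 × 0.6219 × 0.4276 = 0.94855
natgas→silver→iron→natgas: 0.3178 × 4.711 × 0.6219 = 0.93108
natgas→silver→rhodium→natgas: 0.3178 × 0.9739 × 2.864 = 0.88642
Maximum is copper→iron→rhodium→copper at 0.9676; no arbitrage — every cycle loses value.

0.9676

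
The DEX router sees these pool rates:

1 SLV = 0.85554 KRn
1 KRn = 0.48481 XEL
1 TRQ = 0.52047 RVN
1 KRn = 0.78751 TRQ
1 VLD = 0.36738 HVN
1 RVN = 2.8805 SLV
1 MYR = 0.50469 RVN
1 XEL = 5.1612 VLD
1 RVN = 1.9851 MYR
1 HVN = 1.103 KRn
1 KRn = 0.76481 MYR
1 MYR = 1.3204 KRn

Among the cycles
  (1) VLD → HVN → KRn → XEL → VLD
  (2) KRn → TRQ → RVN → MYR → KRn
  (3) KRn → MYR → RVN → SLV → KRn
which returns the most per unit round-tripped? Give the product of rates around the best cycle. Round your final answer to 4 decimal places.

1.0743

(1) 0.36738 × 1.103 × 0.48481 × 5.1612 = 1.01394
(2) 0.78751 × 0.52047 × 1.9851 × 1.3204 = 1.07433
(3) 0.76481 × 0.50469 × 2.8805 × 0.85554 = 0.95123
Highest is cycle (2) at 1.0743 (>1, arbitrage).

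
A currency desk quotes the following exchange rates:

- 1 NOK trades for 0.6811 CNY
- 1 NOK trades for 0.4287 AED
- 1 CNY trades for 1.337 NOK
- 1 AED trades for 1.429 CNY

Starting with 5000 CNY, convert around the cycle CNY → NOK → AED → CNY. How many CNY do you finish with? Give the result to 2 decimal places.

4095.31

5000 CNY × 1.337 = 6685 NOK
6685 NOK × 0.4287 = 2865.8595 AED
2865.8595 AED × 1.429 = 4095.3132255 CNY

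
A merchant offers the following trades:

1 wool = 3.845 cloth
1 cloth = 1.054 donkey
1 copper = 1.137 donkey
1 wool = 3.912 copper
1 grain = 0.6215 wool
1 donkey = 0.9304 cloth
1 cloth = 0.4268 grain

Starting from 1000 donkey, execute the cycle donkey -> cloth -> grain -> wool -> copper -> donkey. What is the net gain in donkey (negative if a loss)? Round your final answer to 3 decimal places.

97.728

1000 donkey × 0.9304 = 930.4 cloth
930.4 cloth × 0.4268 = 397.09472 grain
397.09472 grain × 0.6215 = 246.79436848 wool
246.79436848 wool × 3.912 = 965.45956949376 copper
965.45956949376 copper × 1.137 = 1097.72753051440512 donkey
Net change: 1097.72753051440512 − 1000 = 97.72753051440512 donkey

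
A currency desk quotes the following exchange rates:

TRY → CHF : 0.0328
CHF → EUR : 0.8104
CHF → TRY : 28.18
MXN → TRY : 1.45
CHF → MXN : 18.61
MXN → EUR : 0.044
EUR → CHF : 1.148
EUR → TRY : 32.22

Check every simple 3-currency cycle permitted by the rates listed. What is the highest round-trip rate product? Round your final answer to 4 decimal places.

0.9400

MXN→EUR→CHF→MXN: 0.044 × 1.148 × 18.61 = 0.94003
TRY→CHF→MXN→TRY: 0.0328 × 18.61 × 1.45 = 0.88509
TRY→CHF→EUR→TRY: 0.0328 × 0.8104 × 32.22 = 0.85644
Maximum is MXN→EUR→CHF→MXN at 0.9400; no arbitrage — every cycle loses value.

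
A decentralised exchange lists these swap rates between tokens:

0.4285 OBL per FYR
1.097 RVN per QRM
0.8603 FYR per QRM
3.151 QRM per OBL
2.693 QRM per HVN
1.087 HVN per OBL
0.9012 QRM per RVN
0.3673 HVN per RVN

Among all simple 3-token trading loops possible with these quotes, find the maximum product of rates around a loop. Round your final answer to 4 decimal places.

1.1616

FYR→OBL→QRM→FYR: 0.4285 × 3.151 × 0.8603 = 1.16158
RVN→HVN→QRM→RVN: 0.3673 × 2.693 × 1.097 = 1.08509
Maximum is FYR→OBL→QRM→FYR at 1.1616; arbitrage exists.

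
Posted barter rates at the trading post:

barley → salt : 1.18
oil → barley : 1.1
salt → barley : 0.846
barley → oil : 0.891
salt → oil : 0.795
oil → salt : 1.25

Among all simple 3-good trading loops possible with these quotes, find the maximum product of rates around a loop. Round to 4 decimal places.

1.0319

oil→barley→salt→oil: 1.1 × 1.18 × 0.795 = 1.03191
oil→salt→barley→oil: 1.25 × 0.846 × 0.891 = 0.94223
Maximum is oil→barley→salt→oil at 1.0319; arbitrage exists.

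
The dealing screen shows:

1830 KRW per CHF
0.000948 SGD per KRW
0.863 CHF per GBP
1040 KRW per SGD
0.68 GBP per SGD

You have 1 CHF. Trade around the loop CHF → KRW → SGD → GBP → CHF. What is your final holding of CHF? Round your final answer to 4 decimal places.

1.0181

1 CHF × 1830 = 1830 KRW
1830 KRW × 0.000948 = 1.73484 SGD
1.73484 SGD × 0.68 = 1.1796912 GBP
1.1796912 GBP × 0.863 = 1.0180735056 CHF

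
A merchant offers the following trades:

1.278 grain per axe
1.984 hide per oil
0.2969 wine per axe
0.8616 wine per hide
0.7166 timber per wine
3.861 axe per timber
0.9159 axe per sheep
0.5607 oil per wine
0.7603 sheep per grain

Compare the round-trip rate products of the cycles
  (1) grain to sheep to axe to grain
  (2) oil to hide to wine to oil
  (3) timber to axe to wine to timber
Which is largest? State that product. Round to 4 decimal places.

(1) 0.7603 × 0.9159 × 1.278 = 0.88995
(2) 1.984 × 0.8616 × 0.5607 = 0.95847
(3) 3.861 × 0.2969 × 0.7166 = 0.82146
Highest is cycle (2) at 0.9585 (≤1, no arbitrage).

0.9585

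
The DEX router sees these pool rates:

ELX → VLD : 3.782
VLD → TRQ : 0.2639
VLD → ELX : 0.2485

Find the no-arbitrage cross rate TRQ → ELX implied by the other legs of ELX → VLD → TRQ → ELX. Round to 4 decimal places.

1.0019

Known legs of the cycle: 3.782 × 0.2639 = 0.9980698
For no arbitrage the full-cycle product must be 1, so the missing rate is 1 / 0.9980698 ≈ 1.001934.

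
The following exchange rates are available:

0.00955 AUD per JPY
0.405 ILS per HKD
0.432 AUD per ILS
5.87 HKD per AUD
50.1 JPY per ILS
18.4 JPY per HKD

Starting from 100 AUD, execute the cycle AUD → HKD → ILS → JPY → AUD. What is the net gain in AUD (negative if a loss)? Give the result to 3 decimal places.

13.745

100 AUD × 5.87 = 587 HKD
587 HKD × 0.405 = 237.735 ILS
237.735 ILS × 50.1 = 11910.5235 JPY
11910.5235 JPY × 0.00955 = 113.745499425 AUD
Net change: 113.745499425 − 100 = 13.745499425 AUD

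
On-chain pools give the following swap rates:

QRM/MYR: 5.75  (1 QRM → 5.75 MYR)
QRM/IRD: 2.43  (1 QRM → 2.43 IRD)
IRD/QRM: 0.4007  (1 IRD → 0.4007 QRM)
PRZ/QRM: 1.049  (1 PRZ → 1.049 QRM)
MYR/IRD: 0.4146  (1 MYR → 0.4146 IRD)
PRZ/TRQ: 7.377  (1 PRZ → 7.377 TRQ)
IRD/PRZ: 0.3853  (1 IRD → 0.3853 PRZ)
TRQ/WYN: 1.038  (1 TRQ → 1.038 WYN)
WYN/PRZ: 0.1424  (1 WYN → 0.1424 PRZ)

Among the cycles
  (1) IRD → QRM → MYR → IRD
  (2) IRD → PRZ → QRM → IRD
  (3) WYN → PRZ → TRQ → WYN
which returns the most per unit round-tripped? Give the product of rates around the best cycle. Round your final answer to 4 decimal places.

1.0904

(1) 0.4007 × 5.75 × 0.4146 = 0.95525
(2) 0.3853 × 1.049 × 2.43 = 0.98216
(3) 0.1424 × 7.377 × 1.038 = 1.09040
Highest is cycle (3) at 1.0904 (>1, arbitrage).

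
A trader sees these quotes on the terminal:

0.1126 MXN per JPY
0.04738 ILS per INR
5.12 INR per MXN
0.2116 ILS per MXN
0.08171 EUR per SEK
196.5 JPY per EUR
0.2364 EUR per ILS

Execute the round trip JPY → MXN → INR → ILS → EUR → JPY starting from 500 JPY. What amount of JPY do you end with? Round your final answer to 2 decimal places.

500 JPY × 0.1126 = 56.3 MXN
56.3 MXN × 5.12 = 288.256 INR
288.256 INR × 0.04738 = 13.65756928 ILS
13.65756928 ILS × 0.2364 = 3.228649377792 EUR
3.228649377792 EUR × 196.5 = 634.429602736128 JPY

634.43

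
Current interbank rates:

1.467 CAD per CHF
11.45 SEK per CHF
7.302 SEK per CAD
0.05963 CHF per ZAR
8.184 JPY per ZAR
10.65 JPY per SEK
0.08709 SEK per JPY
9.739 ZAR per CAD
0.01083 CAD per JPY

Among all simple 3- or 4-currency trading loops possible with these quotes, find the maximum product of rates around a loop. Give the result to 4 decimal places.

0.8632

ZAR→JPY→CAD→ZAR: 8.184 × 0.01083 × 9.739 = 0.86319
ZAR→CHF→CAD→ZAR: 0.05963 × 1.467 × 9.739 = 0.85194
SEK→JPY→CAD→SEK: 10.65 × 0.01083 × 7.302 = 0.84221
Maximum is ZAR→JPY→CAD→ZAR at 0.8632; no arbitrage — every cycle loses value.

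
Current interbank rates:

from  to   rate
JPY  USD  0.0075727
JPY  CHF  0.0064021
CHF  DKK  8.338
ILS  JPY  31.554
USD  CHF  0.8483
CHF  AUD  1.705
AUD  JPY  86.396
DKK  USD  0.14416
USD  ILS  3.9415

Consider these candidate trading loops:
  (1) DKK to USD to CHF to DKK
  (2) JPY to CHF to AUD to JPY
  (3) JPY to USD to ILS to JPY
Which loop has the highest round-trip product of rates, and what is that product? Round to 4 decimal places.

(1) 0.14416 × 0.8483 × 8.338 = 1.01966
(2) 0.0064021 × 1.705 × 86.396 = 0.94306
(3) 0.0075727 × 3.9415 × 31.554 = 0.94182
Highest is cycle (1) at 1.0197 (>1, arbitrage).

1.0197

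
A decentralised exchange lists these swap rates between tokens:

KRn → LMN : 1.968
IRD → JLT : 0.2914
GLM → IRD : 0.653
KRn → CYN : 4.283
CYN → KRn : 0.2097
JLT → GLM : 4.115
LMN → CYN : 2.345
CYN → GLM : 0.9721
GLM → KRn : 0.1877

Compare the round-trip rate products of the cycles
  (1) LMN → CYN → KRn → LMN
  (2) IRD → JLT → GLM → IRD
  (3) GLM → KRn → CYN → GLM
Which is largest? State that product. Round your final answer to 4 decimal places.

0.9678

(1) 2.345 × 0.2097 × 1.968 = 0.96776
(2) 0.2914 × 4.115 × 0.653 = 0.78302
(3) 0.1877 × 4.283 × 0.9721 = 0.78149
Highest is cycle (1) at 0.9678 (≤1, no arbitrage).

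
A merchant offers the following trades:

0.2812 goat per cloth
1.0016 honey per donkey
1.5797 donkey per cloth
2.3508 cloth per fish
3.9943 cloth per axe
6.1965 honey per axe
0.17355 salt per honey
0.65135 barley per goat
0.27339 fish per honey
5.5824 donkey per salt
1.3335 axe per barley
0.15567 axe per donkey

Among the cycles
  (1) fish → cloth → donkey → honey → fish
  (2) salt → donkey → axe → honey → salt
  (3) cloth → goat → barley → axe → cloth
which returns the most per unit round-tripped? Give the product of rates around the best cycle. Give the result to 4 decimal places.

1.0169

(1) 2.3508 × 1.5797 × 1.0016 × 0.27339 = 1.01687
(2) 5.5824 × 0.15567 × 6.1965 × 0.17355 = 0.93454
(3) 0.2812 × 0.65135 × 1.3335 × 3.9943 = 0.97558
Highest is cycle (1) at 1.0169 (>1, arbitrage).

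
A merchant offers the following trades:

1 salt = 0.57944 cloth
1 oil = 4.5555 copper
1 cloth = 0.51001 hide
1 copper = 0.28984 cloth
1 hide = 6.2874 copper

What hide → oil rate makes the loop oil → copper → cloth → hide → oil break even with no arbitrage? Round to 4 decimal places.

Known legs of the cycle: 4.5555 × 0.28984 × 0.51001 = 0.6733999248612
For no arbitrage the full-cycle product must be 1, so the missing rate is 1 / 0.6733999248612 ≈ 1.485002.

1.4850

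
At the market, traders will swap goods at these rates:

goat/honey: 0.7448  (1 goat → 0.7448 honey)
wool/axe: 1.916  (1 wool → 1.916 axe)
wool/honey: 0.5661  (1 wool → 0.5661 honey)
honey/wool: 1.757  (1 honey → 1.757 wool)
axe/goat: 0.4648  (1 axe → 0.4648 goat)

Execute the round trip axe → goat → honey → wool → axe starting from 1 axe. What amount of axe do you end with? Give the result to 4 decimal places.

1.1654

1 axe × 0.4648 = 0.4648 goat
0.4648 goat × 0.7448 = 0.34618304 honey
0.34618304 honey × 1.757 = 0.60824360128 wool
0.60824360128 wool × 1.916 = 1.16539474005248 axe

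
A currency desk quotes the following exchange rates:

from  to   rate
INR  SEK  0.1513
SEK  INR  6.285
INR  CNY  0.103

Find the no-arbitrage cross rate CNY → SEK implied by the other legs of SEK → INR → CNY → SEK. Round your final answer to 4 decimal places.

1.5447

Known legs of the cycle: 6.285 × 0.103 = 0.647355
For no arbitrage the full-cycle product must be 1, so the missing rate is 1 / 0.647355 ≈ 1.544747.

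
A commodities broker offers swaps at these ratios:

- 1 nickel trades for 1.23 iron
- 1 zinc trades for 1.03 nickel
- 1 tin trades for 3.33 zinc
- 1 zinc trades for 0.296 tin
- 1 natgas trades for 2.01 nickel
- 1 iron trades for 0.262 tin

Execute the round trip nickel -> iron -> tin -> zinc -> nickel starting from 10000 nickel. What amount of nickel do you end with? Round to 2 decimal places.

11053.20

10000 nickel × 1.23 = 12300 iron
12300 iron × 0.262 = 3222.6 tin
3222.6 tin × 3.33 = 10731.258 zinc
10731.258 zinc × 1.03 = 11053.19574 nickel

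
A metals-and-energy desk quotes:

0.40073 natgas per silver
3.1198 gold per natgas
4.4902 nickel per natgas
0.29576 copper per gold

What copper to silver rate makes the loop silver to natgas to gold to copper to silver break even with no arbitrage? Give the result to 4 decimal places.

2.7045

Known legs of the cycle: 0.40073 × 3.1198 × 0.29576 = 0.36975839899504
For no arbitrage the full-cycle product must be 1, so the missing rate is 1 / 0.36975839899504 ≈ 2.704469.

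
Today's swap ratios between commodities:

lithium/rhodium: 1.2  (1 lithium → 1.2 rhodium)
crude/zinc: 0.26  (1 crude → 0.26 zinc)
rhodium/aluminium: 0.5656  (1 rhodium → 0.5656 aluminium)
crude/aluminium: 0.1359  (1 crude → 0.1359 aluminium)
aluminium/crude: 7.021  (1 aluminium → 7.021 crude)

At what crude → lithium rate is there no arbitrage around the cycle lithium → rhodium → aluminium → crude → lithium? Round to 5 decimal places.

Known legs of the cycle: 1.2 × 0.5656 × 7.021 = 4.76529312
For no arbitrage the full-cycle product must be 1, so the missing rate is 1 / 4.76529312 ≈ 0.2098507.

0.20985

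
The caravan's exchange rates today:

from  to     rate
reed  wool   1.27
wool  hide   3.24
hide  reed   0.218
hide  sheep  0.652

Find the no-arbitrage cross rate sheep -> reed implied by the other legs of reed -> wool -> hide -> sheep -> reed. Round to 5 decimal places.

Known legs of the cycle: 1.27 × 3.24 × 0.652 = 2.6828496
For no arbitrage the full-cycle product must be 1, so the missing rate is 1 / 2.6828496 ≈ 0.3727380.

0.37274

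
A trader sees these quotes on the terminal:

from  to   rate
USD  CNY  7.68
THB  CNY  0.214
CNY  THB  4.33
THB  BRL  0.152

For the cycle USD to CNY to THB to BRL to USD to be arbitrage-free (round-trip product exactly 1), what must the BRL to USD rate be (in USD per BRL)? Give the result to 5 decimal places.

Known legs of the cycle: 7.68 × 4.33 × 0.152 = 5.0546688
For no arbitrage the full-cycle product must be 1, so the missing rate is 1 / 5.0546688 ≈ 0.1978369.

0.19784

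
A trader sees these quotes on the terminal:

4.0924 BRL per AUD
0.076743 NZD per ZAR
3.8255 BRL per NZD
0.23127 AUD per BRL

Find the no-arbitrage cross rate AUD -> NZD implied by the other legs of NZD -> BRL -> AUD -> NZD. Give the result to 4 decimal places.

1.1303

Known legs of the cycle: 3.8255 × 0.23127 = 0.884723385
For no arbitrage the full-cycle product must be 1, so the missing rate is 1 / 0.884723385 ≈ 1.130297.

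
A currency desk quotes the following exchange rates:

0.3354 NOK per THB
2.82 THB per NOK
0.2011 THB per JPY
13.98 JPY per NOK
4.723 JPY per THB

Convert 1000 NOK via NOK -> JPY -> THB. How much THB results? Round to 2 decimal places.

1000 NOK × 13.98 = 13980 JPY
13980 JPY × 0.2011 = 2811.378 THB

2811.38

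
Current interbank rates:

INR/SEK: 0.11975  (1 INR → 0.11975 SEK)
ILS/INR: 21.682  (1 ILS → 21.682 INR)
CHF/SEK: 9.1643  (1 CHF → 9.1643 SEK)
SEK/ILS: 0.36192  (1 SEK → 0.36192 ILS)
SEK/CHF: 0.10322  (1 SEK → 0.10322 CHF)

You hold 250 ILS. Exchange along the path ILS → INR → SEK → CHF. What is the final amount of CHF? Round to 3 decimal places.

67.001

250 ILS × 21.682 = 5420.5 INR
5420.5 INR × 0.11975 = 649.104875 SEK
649.104875 SEK × 0.10322 = 67.0006051975 CHF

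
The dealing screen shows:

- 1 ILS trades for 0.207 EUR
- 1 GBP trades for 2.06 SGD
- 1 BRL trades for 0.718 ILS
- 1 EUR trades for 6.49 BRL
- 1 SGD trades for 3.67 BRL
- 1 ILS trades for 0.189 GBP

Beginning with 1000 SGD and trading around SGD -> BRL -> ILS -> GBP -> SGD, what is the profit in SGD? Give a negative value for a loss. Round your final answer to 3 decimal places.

25.934

1000 SGD × 3.67 = 3670 BRL
3670 BRL × 0.718 = 2635.06 ILS
2635.06 ILS × 0.189 = 498.02634 GBP
498.02634 GBP × 2.06 = 1025.9342604 SGD
Net change: 1025.9342604 − 1000 = 25.9342604 SGD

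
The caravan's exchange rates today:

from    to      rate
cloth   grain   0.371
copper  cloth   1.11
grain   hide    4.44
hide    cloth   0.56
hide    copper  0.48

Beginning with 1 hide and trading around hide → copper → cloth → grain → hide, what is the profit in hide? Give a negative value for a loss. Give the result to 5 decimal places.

1 hide × 0.48 = 0.48 copper
0.48 copper × 1.11 = 0.5328 cloth
0.5328 cloth × 0.371 = 0.1976688 grain
0.1976688 grain × 4.44 = 0.877649472 hide
Net change: 0.877649472 − 1 = -0.122350528 hide

-0.12235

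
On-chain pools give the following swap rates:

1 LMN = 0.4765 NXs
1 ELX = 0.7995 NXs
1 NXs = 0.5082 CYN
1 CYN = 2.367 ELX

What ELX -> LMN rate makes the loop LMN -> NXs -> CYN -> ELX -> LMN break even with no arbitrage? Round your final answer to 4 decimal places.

Known legs of the cycle: 0.4765 × 0.5082 × 2.367 = 0.5731863291
For no arbitrage the full-cycle product must be 1, so the missing rate is 1 / 0.5731863291 ≈ 1.744633.

1.7446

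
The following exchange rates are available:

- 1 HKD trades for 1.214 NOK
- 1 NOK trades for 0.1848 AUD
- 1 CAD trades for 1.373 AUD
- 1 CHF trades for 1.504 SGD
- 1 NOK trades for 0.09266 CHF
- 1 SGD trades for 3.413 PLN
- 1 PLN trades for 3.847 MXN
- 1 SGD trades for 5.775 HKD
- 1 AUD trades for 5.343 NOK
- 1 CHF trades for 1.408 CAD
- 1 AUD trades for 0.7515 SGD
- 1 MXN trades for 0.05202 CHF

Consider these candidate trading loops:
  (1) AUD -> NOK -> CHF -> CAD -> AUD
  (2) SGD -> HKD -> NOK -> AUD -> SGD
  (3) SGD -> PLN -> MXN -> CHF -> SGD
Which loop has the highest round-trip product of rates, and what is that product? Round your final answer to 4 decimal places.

1.0273

(1) 5.343 × 0.09266 × 1.408 × 1.373 = 0.95709
(2) 5.775 × 1.214 × 0.1848 × 0.7515 = 0.97365
(3) 3.413 × 3.847 × 0.05202 × 1.504 = 1.02725
Highest is cycle (3) at 1.0273 (>1, arbitrage).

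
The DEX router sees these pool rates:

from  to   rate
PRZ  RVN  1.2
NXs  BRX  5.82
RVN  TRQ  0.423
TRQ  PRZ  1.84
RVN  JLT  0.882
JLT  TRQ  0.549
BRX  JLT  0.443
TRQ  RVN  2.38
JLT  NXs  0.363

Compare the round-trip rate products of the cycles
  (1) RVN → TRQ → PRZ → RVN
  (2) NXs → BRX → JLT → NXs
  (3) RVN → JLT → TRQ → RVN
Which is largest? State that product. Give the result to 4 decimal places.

(1) 0.423 × 1.84 × 1.2 = 0.93398
(2) 5.82 × 0.443 × 0.363 = 0.93591
(3) 0.882 × 0.549 × 2.38 = 1.15244
Highest is cycle (3) at 1.1524 (>1, arbitrage).

1.1524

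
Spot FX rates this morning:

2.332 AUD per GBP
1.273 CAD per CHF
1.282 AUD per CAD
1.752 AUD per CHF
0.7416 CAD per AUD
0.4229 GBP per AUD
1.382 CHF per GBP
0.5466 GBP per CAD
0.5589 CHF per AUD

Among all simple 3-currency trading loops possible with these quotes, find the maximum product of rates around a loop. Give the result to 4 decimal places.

CHF→AUD→GBP→CHF: 1.752 × 0.4229 × 1.382 = 1.02395
CHF→CAD→GBP→CHF: 1.273 × 0.5466 × 1.382 = 0.96163
GBP→AUD→CAD→GBP: 2.332 × 0.7416 × 0.5466 = 0.94530
CHF→CAD→AUD→CHF: 1.273 × 1.282 × 0.5589 = 0.91212
Maximum is CHF→AUD→GBP→CHF at 1.0240; arbitrage exists.

1.0240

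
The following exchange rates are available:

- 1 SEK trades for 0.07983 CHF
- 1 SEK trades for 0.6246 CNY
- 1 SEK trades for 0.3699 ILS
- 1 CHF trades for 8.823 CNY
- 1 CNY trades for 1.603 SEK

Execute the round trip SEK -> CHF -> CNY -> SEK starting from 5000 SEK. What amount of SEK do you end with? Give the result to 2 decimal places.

5000 SEK × 0.07983 = 399.15 CHF
399.15 CHF × 8.823 = 3521.70045 CNY
3521.70045 CNY × 1.603 = 5645.28582135 SEK

5645.29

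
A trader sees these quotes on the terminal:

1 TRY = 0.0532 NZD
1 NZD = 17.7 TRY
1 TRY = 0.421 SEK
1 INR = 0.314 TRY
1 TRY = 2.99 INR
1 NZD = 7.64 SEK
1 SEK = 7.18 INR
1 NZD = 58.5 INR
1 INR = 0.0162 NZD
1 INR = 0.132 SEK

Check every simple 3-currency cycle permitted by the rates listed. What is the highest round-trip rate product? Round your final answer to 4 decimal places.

0.9772

NZD→INR→TRY→NZD: 58.5 × 0.314 × 0.0532 = 0.97723
INR→TRY→SEK→INR: 0.314 × 0.421 × 7.18 = 0.94915
NZD→SEK→INR→NZD: 7.64 × 7.18 × 0.0162 = 0.88865
NZD→TRY→INR→NZD: 17.7 × 2.99 × 0.0162 = 0.85735
Maximum is NZD→INR→TRY→NZD at 0.9772; no arbitrage — every cycle loses value.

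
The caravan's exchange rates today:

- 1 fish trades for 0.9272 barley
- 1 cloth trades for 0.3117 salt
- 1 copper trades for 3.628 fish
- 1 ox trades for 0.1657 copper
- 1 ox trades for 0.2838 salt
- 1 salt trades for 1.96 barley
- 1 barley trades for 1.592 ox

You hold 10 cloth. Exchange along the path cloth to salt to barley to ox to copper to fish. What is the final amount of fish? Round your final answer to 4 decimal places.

10 cloth × 0.3117 = 3.117 salt
3.117 salt × 1.96 = 6.10932 barley
6.10932 barley × 1.592 = 9.72603744 ox
9.72603744 ox × 0.1657 = 1.611604403808 copper
1.611604403808 copper × 3.628 = 5.846900777015424 fish

5.8469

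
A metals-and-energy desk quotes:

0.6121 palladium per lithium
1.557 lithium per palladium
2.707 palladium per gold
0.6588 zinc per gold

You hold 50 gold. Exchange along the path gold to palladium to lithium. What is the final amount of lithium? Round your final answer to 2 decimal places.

50 gold × 2.707 = 135.35 palladium
135.35 palladium × 1.557 = 210.73995 lithium

210.74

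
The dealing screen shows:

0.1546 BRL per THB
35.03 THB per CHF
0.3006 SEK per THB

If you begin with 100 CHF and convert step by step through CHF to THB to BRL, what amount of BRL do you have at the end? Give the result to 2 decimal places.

541.56

100 CHF × 35.03 = 3503 THB
3503 THB × 0.1546 = 541.5638 BRL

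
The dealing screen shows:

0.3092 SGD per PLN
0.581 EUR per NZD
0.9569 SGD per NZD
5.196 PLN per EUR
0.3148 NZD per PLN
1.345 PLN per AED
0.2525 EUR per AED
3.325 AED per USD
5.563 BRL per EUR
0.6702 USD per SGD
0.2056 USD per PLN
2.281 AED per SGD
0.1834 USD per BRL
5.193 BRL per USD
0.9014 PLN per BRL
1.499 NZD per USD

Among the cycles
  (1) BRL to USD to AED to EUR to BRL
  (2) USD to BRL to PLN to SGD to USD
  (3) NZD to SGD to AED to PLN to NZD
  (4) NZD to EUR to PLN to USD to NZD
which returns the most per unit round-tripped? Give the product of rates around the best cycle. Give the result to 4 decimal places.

(1) 0.1834 × 3.325 × 0.2525 × 5.563 = 0.85657
(2) 5.193 × 0.9014 × 0.3092 × 0.6702 = 0.97002
(3) 0.9569 × 2.281 × 1.345 × 0.3148 = 0.92416
(4) 0.581 × 5.196 × 0.2056 × 1.499 = 0.93040
Highest is cycle (2) at 0.9700 (≤1, no arbitrage).

0.9700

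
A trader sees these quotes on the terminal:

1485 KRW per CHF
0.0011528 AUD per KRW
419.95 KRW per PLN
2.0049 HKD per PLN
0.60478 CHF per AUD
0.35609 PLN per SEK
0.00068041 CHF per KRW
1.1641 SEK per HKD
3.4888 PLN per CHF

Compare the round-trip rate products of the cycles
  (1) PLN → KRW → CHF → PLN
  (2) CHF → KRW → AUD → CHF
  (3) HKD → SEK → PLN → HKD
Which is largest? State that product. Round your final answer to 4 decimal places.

1.0353

(1) 419.95 × 0.00068041 × 3.4888 = 0.99688
(2) 1485 × 0.0011528 × 0.60478 = 1.03533
(3) 1.1641 × 0.35609 × 2.0049 = 0.83108
Highest is cycle (2) at 1.0353 (>1, arbitrage).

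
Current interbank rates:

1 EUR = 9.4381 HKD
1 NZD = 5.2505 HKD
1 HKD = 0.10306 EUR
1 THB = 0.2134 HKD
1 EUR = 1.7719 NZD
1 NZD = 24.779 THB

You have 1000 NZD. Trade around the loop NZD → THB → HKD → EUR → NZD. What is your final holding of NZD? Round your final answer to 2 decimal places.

1000 NZD × 24.779 = 24779 THB
24779 THB × 0.2134 = 5287.8386 HKD
5287.8386 HKD × 0.10306 = 544.964646116 EUR
544.964646116 EUR × 1.7719 = 965.6228564529404 NZD

965.62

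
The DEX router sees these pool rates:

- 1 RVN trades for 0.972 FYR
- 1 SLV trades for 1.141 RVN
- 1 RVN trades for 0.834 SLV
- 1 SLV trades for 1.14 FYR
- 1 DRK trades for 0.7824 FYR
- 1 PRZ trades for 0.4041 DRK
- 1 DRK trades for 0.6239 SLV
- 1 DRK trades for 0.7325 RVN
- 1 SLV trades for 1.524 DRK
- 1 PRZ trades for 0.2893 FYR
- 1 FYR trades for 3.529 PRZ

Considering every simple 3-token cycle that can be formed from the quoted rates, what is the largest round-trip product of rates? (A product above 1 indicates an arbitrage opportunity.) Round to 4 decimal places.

FYR→PRZ→DRK→FYR: 3.529 × 0.4041 × 0.7824 = 1.11576
RVN→SLV→DRK→RVN: 0.834 × 1.524 × 0.7325 = 0.93102
Maximum is FYR→PRZ→DRK→FYR at 1.1158; arbitrage exists.

1.1158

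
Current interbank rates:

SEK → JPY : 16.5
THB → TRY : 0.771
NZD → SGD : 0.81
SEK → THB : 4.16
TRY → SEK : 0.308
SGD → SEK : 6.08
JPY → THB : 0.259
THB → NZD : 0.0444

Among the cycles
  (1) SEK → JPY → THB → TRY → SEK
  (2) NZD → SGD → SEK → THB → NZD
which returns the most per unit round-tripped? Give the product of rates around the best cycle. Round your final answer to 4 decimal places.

(1) 16.5 × 0.259 × 0.771 × 0.308 = 1.01482
(2) 0.81 × 6.08 × 4.16 × 0.0444 = 0.90963
Highest is cycle (1) at 1.0148 (>1, arbitrage).

1.0148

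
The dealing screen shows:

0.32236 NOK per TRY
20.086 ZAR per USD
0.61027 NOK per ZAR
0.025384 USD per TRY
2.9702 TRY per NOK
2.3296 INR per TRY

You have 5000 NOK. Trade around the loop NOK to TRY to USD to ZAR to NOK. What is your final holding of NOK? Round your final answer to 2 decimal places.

4620.95

5000 NOK × 2.9702 = 14851 TRY
14851 TRY × 0.025384 = 376.977784 USD
376.977784 USD × 20.086 = 7571.975769424 ZAR
7571.975769424 ZAR × 0.61027 = 4620.94965280638448 NOK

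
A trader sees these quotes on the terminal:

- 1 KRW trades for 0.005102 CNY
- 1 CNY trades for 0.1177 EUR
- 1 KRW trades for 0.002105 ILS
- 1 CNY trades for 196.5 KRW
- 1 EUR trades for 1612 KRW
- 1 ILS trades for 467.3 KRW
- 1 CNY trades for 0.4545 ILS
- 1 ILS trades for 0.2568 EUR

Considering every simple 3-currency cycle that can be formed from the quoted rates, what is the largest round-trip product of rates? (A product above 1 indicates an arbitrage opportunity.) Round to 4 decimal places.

CNY→ILS→KRW→CNY: 0.4545 × 467.3 × 0.005102 = 1.08360
CNY→EUR→KRW→CNY: 0.1177 × 1612 × 0.005102 = 0.96801
KRW→ILS→EUR→KRW: 0.002105 × 0.2568 × 1612 = 0.87139
Maximum is CNY→ILS→KRW→CNY at 1.0836; arbitrage exists.

1.0836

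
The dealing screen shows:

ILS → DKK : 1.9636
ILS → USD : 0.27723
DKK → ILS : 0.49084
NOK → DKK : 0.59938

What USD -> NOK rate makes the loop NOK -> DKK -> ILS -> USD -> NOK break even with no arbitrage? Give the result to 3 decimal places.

12.261

Known legs of the cycle: 0.59938 × 0.49084 × 0.27723 = 0.081560977064616
For no arbitrage the full-cycle product must be 1, so the missing rate is 1 / 0.081560977064616 ≈ 12.26077.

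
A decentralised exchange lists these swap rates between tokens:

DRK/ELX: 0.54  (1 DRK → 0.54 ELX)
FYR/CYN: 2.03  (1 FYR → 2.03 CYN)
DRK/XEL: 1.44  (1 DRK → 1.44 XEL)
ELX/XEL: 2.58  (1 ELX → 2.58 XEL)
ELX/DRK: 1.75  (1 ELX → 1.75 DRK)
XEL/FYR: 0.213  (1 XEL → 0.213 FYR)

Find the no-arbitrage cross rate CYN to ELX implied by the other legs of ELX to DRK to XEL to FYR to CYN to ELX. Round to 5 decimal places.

0.91775

Known legs of the cycle: 1.75 × 1.44 × 0.213 × 2.03 = 1.0896228
For no arbitrage the full-cycle product must be 1, so the missing rate is 1 / 1.0896228 ≈ 0.9177488.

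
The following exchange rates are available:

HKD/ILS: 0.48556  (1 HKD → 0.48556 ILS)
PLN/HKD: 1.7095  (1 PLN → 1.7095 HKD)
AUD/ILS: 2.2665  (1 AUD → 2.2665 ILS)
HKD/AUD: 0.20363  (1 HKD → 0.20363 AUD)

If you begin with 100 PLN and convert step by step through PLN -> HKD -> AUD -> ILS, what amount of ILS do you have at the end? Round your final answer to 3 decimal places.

78.898

100 PLN × 1.7095 = 170.95 HKD
170.95 HKD × 0.20363 = 34.8105485 AUD
34.8105485 AUD × 2.2665 = 78.89810817525 ILS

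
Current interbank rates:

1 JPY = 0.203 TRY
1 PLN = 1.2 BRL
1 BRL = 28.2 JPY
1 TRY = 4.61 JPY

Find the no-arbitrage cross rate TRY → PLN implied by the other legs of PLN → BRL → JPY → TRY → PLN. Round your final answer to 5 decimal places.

0.14557

Known legs of the cycle: 1.2 × 28.2 × 0.203 = 6.86952
For no arbitrage the full-cycle product must be 1, so the missing rate is 1 / 6.86952 ≈ 0.1455706.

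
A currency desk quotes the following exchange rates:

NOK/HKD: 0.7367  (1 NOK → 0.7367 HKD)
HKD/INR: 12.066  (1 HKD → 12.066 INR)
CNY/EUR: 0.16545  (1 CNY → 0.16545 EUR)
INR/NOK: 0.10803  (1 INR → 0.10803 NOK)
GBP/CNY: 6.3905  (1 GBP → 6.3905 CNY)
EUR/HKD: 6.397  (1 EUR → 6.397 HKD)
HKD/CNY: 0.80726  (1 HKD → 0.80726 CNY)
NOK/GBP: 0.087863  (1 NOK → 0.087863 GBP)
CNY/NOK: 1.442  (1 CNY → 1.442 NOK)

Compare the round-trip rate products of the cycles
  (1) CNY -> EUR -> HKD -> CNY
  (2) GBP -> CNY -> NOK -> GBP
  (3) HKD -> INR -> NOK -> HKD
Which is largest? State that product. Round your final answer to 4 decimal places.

(1) 0.16545 × 6.397 × 0.80726 = 0.85439
(2) 6.3905 × 1.442 × 0.087863 = 0.80967
(3) 12.066 × 0.10803 × 0.7367 = 0.96028
Highest is cycle (3) at 0.9603 (≤1, no arbitrage).

0.9603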